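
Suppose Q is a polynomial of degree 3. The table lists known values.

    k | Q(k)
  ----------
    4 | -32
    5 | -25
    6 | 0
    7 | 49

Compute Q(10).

400

Write Q(k) = ak³ + bk² + ck + d; the 4 given values yield a linear system in the 4 coefficients.
Solving, Q(k) = k³ - 6k².
Then Q(10) = 400.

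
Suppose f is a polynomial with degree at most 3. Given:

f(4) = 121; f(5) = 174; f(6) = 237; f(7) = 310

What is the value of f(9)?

486

First differences: 53, 63, 73. Second differences: 10, 10.
Level-2 differences are constant, so f has degree 2.
Fitting a degree-2 polynomial gives f(x) = 5x² + 8x + 9.
Then f(9) = 486.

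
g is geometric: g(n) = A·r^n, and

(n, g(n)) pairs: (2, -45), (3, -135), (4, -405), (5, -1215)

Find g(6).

-3645

Consecutive ratio: -135/(-45) = 3, and -405/(-135) = 3, so r = 3.
Then A·3^2 = -45 gives A = -5, and g(n) = -5·3^n.
g(6) = -5·3^6 = -3645.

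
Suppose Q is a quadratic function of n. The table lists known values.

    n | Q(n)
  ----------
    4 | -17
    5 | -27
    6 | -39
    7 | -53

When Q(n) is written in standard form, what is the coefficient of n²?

Write Q(n) = an² + bn + c; the 4 given values yield a linear system in the 3 coefficients.
Solving, Q(n) = -n² - n + 3.
The coefficient of n² is -1.

-1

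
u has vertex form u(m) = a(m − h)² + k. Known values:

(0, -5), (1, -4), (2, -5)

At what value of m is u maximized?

1

First differences 1, -1; second difference -2 = 2a, so a = -1.
Expanding, the m-coefficient is −2ah = 2h; matching it to the data gives h = 1, and then k = -4.
So u(m) = -1(m − 1)² − 4.
Hence h = 1.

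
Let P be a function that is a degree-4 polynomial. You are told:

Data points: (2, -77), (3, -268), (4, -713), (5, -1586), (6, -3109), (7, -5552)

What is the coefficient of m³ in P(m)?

First differences: -191, -445, -873, -1523, -2443. Second differences: -254, -428, -650, -920. Third differences: -174, -222, -270. Fourth differences: -48, -48.
Level-4 differences are constant, so P has degree 4.
Fitting a degree-4 polynomial gives P(m) = -2m^4 - m³ - 8m² - 2m - 1.
The coefficient of m³ is -1.

-1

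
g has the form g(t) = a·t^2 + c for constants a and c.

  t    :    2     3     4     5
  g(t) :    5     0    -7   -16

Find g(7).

From g(2) = 5 and g(3) = 0: 4a + c = 5 and 9a + c = 0.
Subtracting: 5a = -5, so a = -1; then c = 5 − (-1)·4 = 9.
So g(t) = -1t² + 9, and g(7) = -40.

-40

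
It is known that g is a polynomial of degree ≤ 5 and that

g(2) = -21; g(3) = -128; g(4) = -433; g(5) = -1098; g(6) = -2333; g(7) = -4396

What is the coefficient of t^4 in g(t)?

-2

First differences: -107, -305, -665, -1235, -2063. Second differences: -198, -360, -570, -828. Third differences: -162, -210, -258. Fourth differences: -48, -48.
Level-4 differences are constant, so g has degree 4.
Fitting a degree-4 polynomial gives g(t) = -2t^4 + t³ + 2t² - 6t + 7.
The coefficient of t^4 is -2.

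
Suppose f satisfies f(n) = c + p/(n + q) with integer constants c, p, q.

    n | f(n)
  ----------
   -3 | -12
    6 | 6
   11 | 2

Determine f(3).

(f(n) − c)(n + q) = p for each data point; the three points give a linear system in c and q, then p follows.
Solving: c = -2, q = -1, p = 40, so f(n) = -2 + 40/(n − 1).
Then f(3) = -2 + 40/2 = 18.

18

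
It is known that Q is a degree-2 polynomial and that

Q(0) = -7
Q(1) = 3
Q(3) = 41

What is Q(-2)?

Write Q(n) = an² + bn + c; the 3 given values yield a linear system in the 3 coefficients.
Solving, Q(n) = 3n² + 7n - 7.
Then Q(-2) = -9.

-9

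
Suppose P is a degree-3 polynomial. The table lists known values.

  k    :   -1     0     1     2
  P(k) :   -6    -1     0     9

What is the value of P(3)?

38

Write P(k) = ak³ + bk² + ck + d; the 4 given values yield a linear system in the 4 coefficients.
Solving, P(k) = 2k³ - 2k² + k - 1.
Then P(3) = 38.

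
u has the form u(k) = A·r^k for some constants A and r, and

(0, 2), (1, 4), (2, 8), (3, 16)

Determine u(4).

32

Consecutive ratio: 4/2 = 2, and 8/4 = 2, so r = 2.
Then A·2^0 = 2 gives A = 2, and u(k) = 2·2^k.
u(4) = 2·2^4 = 32.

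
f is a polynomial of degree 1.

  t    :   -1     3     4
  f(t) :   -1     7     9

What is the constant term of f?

1

Write f(t) = at + b; the 3 given values yield a linear system in the 2 coefficients.
Solving, f(t) = 2t + 1.
The constant term is f(0) = 1.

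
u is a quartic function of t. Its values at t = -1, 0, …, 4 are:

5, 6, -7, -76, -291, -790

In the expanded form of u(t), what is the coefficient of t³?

-3

First differences: 1, -13, -69, -215, -499. Second differences: -14, -56, -146, -284. Third differences: -42, -90, -138. Fourth differences: -48, -48.
Level-4 differences are constant, so u has degree 4.
Fitting a degree-4 polynomial gives u(t) = -2t^4 - 3t³ - 5t² - 3t + 6.
The coefficient of t³ is -3.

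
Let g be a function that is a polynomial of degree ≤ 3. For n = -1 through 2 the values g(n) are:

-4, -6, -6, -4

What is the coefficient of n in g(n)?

-1

First differences: -2, 0, 2. Second differences: 2, 2.
Level-2 differences are constant, so g has degree 2.
Fitting a degree-2 polynomial gives g(n) = n² - n - 6.
The coefficient of n is -1.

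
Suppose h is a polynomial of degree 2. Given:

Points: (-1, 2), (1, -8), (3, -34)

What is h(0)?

-1

Write h(x) = ax² + bx + c; the 3 given values yield a linear system in the 3 coefficients.
Solving, h(x) = -2x² - 5x - 1.
The constant term is h(0) = -1.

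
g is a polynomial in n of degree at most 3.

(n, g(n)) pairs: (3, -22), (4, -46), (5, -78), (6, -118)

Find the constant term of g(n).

2

First differences: -24, -32, -40. Second differences: -8, -8.
Level-2 differences are constant, so g has degree 2.
Fitting a degree-2 polynomial gives g(n) = -4n² + 4n + 2.
The constant term is g(0) = 2.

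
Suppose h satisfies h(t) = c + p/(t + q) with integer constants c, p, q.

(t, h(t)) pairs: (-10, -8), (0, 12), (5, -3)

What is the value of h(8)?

-4

(h(t) − c)(t + q) = p for each data point; the three points give a linear system in c and q, then p follows.
Solving: c = -6, q = 1, p = 18, so h(t) = -6 + 18/(t + 1).
Then h(8) = -6 + 18/9 = -4.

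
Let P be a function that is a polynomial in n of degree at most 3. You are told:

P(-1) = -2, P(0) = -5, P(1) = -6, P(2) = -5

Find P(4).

3

First differences: -3, -1, 1. Second differences: 2, 2.
Level-2 differences are constant, so P has degree 2.
Fitting a degree-2 polynomial gives P(n) = n² - 2n - 5.
Then P(4) = 3.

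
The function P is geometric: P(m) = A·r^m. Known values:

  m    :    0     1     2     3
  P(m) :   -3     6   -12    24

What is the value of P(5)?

96

Consecutive ratio: 6/(-3) = -2, and -12/6 = -2, so r = -2.
Then A·(-2)^0 = -3 gives A = -3, and P(m) = -3·(-2)^m.
P(5) = -3·(-2)^5 = 96.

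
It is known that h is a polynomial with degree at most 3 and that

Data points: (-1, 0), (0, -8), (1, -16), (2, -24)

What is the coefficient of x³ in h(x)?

Write h(x) = ax³ + bx² + cx + d; the 4 given values yield a linear system in the 4 coefficients.
Solving, the top 2 coefficients vanish, and h(x) = -8x - 8.
The coefficient of x³ is 0.

0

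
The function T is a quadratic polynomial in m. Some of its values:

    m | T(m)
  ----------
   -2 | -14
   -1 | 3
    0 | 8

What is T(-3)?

-43

Write T(m) = am² + bm + c; the 3 given values yield a linear system in the 3 coefficients.
Solving, T(m) = -6m² - m + 8.
Then T(-3) = -43.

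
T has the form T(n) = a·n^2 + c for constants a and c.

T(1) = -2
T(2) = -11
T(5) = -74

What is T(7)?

From T(1) = -2 and T(2) = -11: 1a + c = -2 and 4a + c = -11.
Subtracting: 3a = -9, so a = -3; then c = -2 − (-3)·1 = 1.
So T(n) = -3n² + 1, and T(7) = -146.

-146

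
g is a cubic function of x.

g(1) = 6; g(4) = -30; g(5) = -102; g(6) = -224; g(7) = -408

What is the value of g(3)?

4

Write g(x) = ax³ + bx² + cx + d; the 5 given values yield a linear system in the 4 coefficients.
Solving, g(x) = -2x³ + 5x² + 5x - 2.
Then g(3) = 4.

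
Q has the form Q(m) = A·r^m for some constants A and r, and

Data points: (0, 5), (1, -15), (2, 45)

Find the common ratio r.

Consecutive ratio: -15/5 = -3, and 45/(-15) = -3, so r = -3.
Then A·(-3)^0 = 5 gives A = 5, and Q(m) = 5·(-3)^m.

-3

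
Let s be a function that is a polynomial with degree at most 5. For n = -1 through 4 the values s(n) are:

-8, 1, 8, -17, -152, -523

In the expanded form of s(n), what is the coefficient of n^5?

0

First differences: 9, 7, -25, -135, -371. Second differences: -2, -32, -110, -236. Third differences: -30, -78, -126. Fourth differences: -48, -48.
Level-4 differences are constant, so s has degree 4.
Fitting a degree-4 polynomial gives s(n) = -2n^4 - n³ + n² + 9n + 1.
The coefficient of n^5 is 0.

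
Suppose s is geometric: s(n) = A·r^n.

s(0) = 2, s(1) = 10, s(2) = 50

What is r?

5

Consecutive ratio: 10/2 = 5, and 50/10 = 5, so r = 5.
Then A·5^0 = 2 gives A = 2, and s(n) = 2·5^n.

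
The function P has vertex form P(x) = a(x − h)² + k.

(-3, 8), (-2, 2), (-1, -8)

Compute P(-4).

First differences -6, -10; second difference -4 = 2a, so a = -2.
Expanding, the x-coefficient is −2ah = 4h; matching it to the data gives h = -4, and then k = 10.
So P(x) = -2(x + 4)² + 10.
P(-4) = -2·0² + 10 = 10.

10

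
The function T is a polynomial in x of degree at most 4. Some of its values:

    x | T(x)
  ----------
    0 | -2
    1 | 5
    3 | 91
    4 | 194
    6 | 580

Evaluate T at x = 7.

Write T(x) = ax^4 + bx³ + cx² + dx + e; the 5 given values yield a linear system in the 5 coefficients.
Solving, the leading coefficient vanishes, and T(x) = 2x³ + 4x² + x - 2.
Then T(7) = 887.

887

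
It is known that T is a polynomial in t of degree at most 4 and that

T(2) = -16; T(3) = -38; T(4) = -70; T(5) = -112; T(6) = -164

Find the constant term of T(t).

-2

Write T(t) = at^4 + bt³ + ct² + dt + e; the 5 given values yield a linear system in the 5 coefficients.
Solving, the top 2 coefficients vanish, and T(t) = -5t² + 3t - 2.
The constant term is T(0) = -2.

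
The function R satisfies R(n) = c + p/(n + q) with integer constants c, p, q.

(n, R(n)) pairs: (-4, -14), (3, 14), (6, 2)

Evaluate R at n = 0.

-46

(R(n) − c)(n + q) = p for each data point; the three points give a linear system in c and q, then p follows.
Solving: c = -6, q = -1, p = 40, so R(n) = -6 + 40/(n − 1).
Then R(0) = -6 + 40/(-1) = -46.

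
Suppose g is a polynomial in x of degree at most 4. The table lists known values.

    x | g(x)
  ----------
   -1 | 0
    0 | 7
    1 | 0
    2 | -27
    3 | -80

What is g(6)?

First differences: 7, -7, -27, -53. Second differences: -14, -20, -26. Third differences: -6, -6.
Level-3 differences are constant, so g has degree 3.
Fitting a degree-3 polynomial gives g(x) = -x³ - 7x² + x + 7.
Then g(6) = -455.

-455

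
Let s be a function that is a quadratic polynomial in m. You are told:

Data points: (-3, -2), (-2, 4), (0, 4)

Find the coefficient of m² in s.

-2

Write s(m) = am² + bm + c; the 3 given values yield a linear system in the 3 coefficients.
Solving, s(m) = -2m² - 4m + 4.
The coefficient of m² is -2.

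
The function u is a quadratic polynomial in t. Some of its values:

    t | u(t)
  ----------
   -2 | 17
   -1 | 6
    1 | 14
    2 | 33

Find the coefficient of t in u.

4

Write u(t) = at² + bt + c; the 4 given values yield a linear system in the 3 coefficients.
Solving, u(t) = 5t² + 4t + 5.
The coefficient of t is 4.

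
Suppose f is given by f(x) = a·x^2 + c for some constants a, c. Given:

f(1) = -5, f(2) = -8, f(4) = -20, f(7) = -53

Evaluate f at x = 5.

From f(1) = -5 and f(2) = -8: 1a + c = -5 and 4a + c = -8.
Subtracting: 3a = -3, so a = -1; then c = -5 − (-1)·1 = -4.
So f(x) = -1x² − 4, and f(5) = -29.

-29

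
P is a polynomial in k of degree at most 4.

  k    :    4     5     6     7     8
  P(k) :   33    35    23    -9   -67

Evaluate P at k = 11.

-457

First differences: 2, -12, -32, -58. Second differences: -14, -20, -26. Third differences: -6, -6.
Level-3 differences are constant, so P has degree 3.
Fitting a degree-3 polynomial gives P(k) = -k³ + 8k² - 9k + 5.
Then P(11) = -457.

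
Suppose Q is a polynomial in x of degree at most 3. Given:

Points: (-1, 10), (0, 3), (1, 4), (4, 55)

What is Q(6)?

129

Write Q(x) = ax³ + bx² + cx + d; the 4 given values yield a linear system in the 4 coefficients.
Solving, the leading coefficient vanishes, and Q(x) = 4x² - 3x + 3.
Then Q(6) = 129.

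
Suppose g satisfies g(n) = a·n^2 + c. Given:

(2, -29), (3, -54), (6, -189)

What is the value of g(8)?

From g(2) = -29 and g(3) = -54: 4a + c = -29 and 9a + c = -54.
Subtracting: 5a = -25, so a = -5; then c = -29 − (-5)·4 = -9.
So g(n) = -5n² − 9, and g(8) = -329.

-329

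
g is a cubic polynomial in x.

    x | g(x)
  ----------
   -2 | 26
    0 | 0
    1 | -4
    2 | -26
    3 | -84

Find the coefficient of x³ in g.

-3

Write g(x) = ax³ + bx² + cx + d; the 5 given values yield a linear system in the 4 coefficients.
Solving, g(x) = -3x³ - x.
The coefficient of x³ is -3.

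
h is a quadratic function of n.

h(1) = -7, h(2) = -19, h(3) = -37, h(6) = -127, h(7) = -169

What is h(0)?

Write h(n) = an² + bn + c; the 5 given values yield a linear system in the 3 coefficients.
Solving, h(n) = -3n² - 3n - 1.
Then h(0) = -1.

-1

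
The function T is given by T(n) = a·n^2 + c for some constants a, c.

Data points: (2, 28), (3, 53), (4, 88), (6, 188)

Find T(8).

328

From T(2) = 28 and T(3) = 53: 4a + c = 28 and 9a + c = 53.
Subtracting: 5a = 25, so a = 5; then c = 28 − 5·4 = 8.
So T(n) = 5n² + 8, and T(8) = 328.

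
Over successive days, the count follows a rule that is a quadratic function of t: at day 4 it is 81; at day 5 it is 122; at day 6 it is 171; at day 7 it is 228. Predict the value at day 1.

Write the value at t as P(t).
First differences: 41, 49, 57. Second differences: 8, 8.
Level-2 differences are constant, so P has degree 2.
Fitting a degree-2 polynomial gives P(t) = 4t² + 5t - 3.
Then P(1) = 6.

6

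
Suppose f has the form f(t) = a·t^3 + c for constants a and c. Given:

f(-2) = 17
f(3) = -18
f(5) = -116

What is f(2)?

1

From f(-2) = 17 and f(3) = -18: -8a + c = 17 and 27a + c = -18.
Subtracting: 35a = -35, so a = -1; then c = 17 − (-1)·(-8) = 9.
So f(t) = -1t³ + 9, and f(2) = 1.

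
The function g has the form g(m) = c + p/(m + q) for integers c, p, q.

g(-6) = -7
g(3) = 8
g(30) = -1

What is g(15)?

0

(g(m) − c)(m + q) = p for each data point; the three points give a linear system in c and q, then p follows.
Solving: c = -2, q = 0, p = 30, so g(m) = -2 + 30/(m + 0).
Then g(15) = -2 + 30/15 = 0.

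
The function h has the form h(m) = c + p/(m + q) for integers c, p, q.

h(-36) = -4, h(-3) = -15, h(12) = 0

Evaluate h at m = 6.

(h(m) − c)(m + q) = p for each data point; the three points give a linear system in c and q, then p follows.
Solving: c = -3, q = 0, p = 36, so h(m) = -3 + 36/(m + 0).
Then h(6) = -3 + 36/6 = 3.

3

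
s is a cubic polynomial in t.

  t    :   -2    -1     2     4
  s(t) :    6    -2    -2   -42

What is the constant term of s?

-2

Write s(t) = at³ + bt² + ct + d; the 4 given values yield a linear system in the 4 coefficients.
Solving, s(t) = -t³ + t² + 2t - 2.
The constant term is s(0) = -2.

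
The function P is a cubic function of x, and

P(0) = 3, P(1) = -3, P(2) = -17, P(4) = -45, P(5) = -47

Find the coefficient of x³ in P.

Write P(x) = ax³ + bx² + cx + d; the 5 given values yield a linear system in the 4 coefficients.
Solving, P(x) = x³ - 7x² + 3.
The coefficient of x³ is 1.

1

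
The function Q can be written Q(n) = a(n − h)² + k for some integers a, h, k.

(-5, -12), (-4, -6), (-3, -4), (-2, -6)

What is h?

-3

First differences 6, 2, -2; second difference -4 = 2a, so a = -2.
Expanding, the n-coefficient is −2ah = 4h; matching it to the data gives h = -3, and then k = -4.
So Q(n) = -2(n + 3)² − 4.
Hence h = -3.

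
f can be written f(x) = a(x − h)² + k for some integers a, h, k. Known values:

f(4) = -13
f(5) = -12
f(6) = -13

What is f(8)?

-21

First differences 1, -1; second difference -2 = 2a, so a = -1.
Expanding, the x-coefficient is −2ah = 2h; matching it to the data gives h = 5, and then k = -12.
So f(x) = -1(x − 5)² − 12.
f(8) = -1·3² − 12 = -21.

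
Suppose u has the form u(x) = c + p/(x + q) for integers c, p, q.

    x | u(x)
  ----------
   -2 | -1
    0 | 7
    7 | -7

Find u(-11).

(u(x) − c)(x + q) = p for each data point; the three points give a linear system in c and q, then p follows.
Solving: c = -5, q = -1, p = -12, so u(x) = -5 − 12/(x − 1).
Then u(-11) = -5 − 12/(-12) = -4.

-4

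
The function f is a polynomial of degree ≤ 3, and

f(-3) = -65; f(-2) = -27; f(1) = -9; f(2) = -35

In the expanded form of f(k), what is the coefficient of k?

-2

Write f(k) = ak³ + bk² + ck + d; the 4 given values yield a linear system in the 4 coefficients.
Solving, the leading coefficient vanishes, and f(k) = -8k² - 2k + 1.
The coefficient of k is -2.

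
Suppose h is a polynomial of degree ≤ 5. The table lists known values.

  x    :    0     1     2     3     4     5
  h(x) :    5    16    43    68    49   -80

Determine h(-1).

First differences: 11, 27, 25, -19, -129. Second differences: 16, -2, -44, -110. Third differences: -18, -42, -66. Fourth differences: -24, -24.
Level-4 differences are constant, so h has degree 4.
Fitting a degree-4 polynomial gives h(x) = -x^4 + 3x³ + 6x² + 3x + 5.
Then h(-1) = 4.

4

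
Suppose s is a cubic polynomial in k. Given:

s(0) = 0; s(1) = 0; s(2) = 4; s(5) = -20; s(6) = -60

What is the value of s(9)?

Write s(k) = ak³ + bk² + ck + d; the 5 given values yield a linear system in the 4 coefficients.
Solving, s(k) = -k³ + 5k² - 4k.
Then s(9) = -360.

-360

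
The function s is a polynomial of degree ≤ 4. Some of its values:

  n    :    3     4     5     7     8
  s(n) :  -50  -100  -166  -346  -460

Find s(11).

Write s(n) = an^4 + bn³ + cn² + dn + e; the 5 given values yield a linear system in the 5 coefficients.
Solving, the top 2 coefficients vanish, and s(n) = -8n² + 6n + 4.
Then s(11) = -898.

-898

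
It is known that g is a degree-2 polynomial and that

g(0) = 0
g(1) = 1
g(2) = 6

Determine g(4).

28

Write g(x) = ax² + bx + c; the 3 given values yield a linear system in the 3 coefficients.
Solving, g(x) = 2x² - x.
Then g(4) = 28.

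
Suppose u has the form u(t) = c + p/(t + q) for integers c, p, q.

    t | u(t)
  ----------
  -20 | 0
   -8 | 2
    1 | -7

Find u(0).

-10

(u(t) − c)(t + q) = p for each data point; the three points give a linear system in c and q, then p follows.
Solving: c = -1, q = 2, p = -18, so u(t) = -1 − 18/(t + 2).
Then u(0) = -1 − 18/2 = -10.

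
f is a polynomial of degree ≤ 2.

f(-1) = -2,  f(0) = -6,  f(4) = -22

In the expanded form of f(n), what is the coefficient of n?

-4

Write f(n) = an² + bn + c; the 3 given values yield a linear system in the 3 coefficients.
Solving, the leading coefficient vanishes, and f(n) = -4n - 6.
The coefficient of n is -4.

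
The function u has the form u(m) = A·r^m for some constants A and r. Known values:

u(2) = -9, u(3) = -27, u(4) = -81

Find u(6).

Consecutive ratio: -27/(-9) = 3, and -81/(-27) = 3, so r = 3.
Then A·3^2 = -9 gives A = -1, and u(m) = -1·3^m.
u(6) = -1·3^6 = -729.

-729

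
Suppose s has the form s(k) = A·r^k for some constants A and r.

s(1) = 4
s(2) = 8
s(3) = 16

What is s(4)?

32

Consecutive ratio: 8/4 = 2, and 16/8 = 2, so r = 2.
Then A·2^1 = 4 gives A = 2, and s(k) = 2·2^k.
s(4) = 2·2^4 = 32.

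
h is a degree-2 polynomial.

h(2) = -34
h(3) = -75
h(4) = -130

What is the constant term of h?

6

Write h(x) = ax² + bx + c; the 3 given values yield a linear system in the 3 coefficients.
Solving, h(x) = -7x² - 6x + 6.
The constant term is h(0) = 6.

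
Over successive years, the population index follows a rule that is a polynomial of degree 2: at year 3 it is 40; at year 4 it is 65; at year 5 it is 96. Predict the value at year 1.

Write the value at n as P(n).
Write P(n) = an² + bn + c; the 3 given values yield a linear system in the 3 coefficients.
Solving, P(n) = 3n² + 4n + 1.
Then P(1) = 8.

8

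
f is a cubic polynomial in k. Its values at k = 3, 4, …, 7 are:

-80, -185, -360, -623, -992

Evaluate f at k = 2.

First differences: -105, -175, -263, -369. Second differences: -70, -88, -106. Third differences: -18, -18.
Level-3 differences are constant, so f has degree 3.
Fitting a degree-3 polynomial gives f(k) = -3k³ + k² - k - 5.
Then f(2) = -27.

-27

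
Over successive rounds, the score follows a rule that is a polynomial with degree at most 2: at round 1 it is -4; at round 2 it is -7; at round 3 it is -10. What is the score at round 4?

-13

Write the value at x as P(x).
Write P(x) = ax² + bx + c; the 3 given values yield a linear system in the 3 coefficients.
Solving, the leading coefficient vanishes, and P(x) = -3x - 1.
Then P(4) = -13.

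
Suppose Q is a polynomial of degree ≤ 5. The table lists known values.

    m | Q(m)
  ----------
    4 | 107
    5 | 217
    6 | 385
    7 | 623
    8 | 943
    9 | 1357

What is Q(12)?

Write Q(m) = am^5 + bm^4 + cm³ + dm² + em + p; the 6 given values yield a linear system in the 6 coefficients.
Solving, the top 2 coefficients vanish, and Q(m) = 2m³ - m² - 3m + 7.
Then Q(12) = 3283.

3283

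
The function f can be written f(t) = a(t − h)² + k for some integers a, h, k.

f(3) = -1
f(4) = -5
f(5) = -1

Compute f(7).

First differences -4, 4; second difference 8 = 2a, so a = 4.
Expanding, the t-coefficient is −2ah = -8h; matching it to the data gives h = 4, and then k = -5.
So f(t) = 4(t − 4)² − 5.
f(7) = 4·3² − 5 = 31.

31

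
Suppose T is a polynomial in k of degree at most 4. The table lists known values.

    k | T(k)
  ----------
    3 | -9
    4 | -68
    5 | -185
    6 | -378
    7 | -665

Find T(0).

0

First differences: -59, -117, -193, -287. Second differences: -58, -76, -94. Third differences: -18, -18.
Level-3 differences are constant, so T has degree 3.
Fitting a degree-3 polynomial gives T(k) = -3k³ + 7k² + 3k.
Then T(0) = 0.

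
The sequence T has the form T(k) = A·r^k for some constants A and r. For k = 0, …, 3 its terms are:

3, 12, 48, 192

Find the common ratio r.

4

Consecutive ratio: 12/3 = 4, and 48/12 = 4, so r = 4.
Then A·4^0 = 3 gives A = 3, and T(k) = 3·4^k.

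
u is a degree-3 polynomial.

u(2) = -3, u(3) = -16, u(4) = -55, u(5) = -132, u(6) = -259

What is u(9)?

-1060

First differences: -13, -39, -77, -127. Second differences: -26, -38, -50. Third differences: -12, -12.
Level-3 differences are constant, so u has degree 3.
Fitting a degree-3 polynomial gives u(x) = -2x³ + 5x² - 7.
Then u(9) = -1060.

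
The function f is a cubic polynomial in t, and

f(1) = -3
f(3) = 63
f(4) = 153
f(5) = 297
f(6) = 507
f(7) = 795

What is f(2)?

15

Write f(t) = at³ + bt² + ct + d; the 6 given values yield a linear system in the 4 coefficients.
Solving, f(t) = 2t³ + 3t² - 5t - 3.
Then f(2) = 15.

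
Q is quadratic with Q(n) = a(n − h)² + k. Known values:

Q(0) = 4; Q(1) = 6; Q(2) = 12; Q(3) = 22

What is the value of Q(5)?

54

First differences 2, 6, 10; second difference 4 = 2a, so a = 2.
Expanding, the n-coefficient is −2ah = -4h; matching it to the data gives h = 0, and then k = 4.
So Q(n) = 2(n + 0)² + 4.
Q(5) = 2·5² + 4 = 54.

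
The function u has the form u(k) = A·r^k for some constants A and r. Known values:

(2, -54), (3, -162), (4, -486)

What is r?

3

Consecutive ratio: -162/(-54) = 3, and -486/(-162) = 3, so r = 3.
Then A·3^2 = -54 gives A = -6, and u(k) = -6·3^k.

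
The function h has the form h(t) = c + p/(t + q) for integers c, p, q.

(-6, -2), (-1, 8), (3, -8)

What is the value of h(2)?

(h(t) − c)(t + q) = p for each data point; the three points give a linear system in c and q, then p follows.
Solving: c = -4, q = 0, p = -12, so h(t) = -4 − 12/(t + 0).
Then h(2) = -4 − 12/2 = -10.

-10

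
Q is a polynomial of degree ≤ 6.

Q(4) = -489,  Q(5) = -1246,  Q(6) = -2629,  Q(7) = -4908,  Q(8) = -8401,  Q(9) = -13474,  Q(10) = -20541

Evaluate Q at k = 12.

First differences: -757, -1383, -2279, -3493, -5073, -7067. Second differences: -626, -896, -1214, -1580, -1994. Third differences: -270, -318, -366, -414. Fourth differences: -48, -48, -48.
Level-4 differences are constant, so Q has degree 4.
Fitting a degree-4 polynomial gives Q(k) = -2k^4 - k³ + 4k² + 6k - 1.
Then Q(12) = -42553.

-42553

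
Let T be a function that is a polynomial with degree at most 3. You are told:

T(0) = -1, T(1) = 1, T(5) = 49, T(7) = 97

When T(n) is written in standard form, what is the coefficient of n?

0

Write T(n) = an³ + bn² + cn + d; the 4 given values yield a linear system in the 4 coefficients.
Solving, the leading coefficient vanishes, and T(n) = 2n² - 1.
The coefficient of n is 0.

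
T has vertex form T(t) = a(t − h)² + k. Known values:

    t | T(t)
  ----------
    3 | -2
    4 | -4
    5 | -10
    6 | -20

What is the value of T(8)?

-52

First differences -2, -6, -10; second difference -4 = 2a, so a = -2.
Expanding, the t-coefficient is −2ah = 4h; matching it to the data gives h = 3, and then k = -2.
So T(t) = -2(t − 3)² − 2.
T(8) = -2·5² − 2 = -52.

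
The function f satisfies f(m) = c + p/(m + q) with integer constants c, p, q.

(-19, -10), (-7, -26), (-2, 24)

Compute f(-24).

(f(m) − c)(m + q) = p for each data point; the three points give a linear system in c and q, then p follows.
Solving: c = -6, q = 4, p = 60, so f(m) = -6 + 60/(m + 4).
Then f(-24) = -6 + 60/(-20) = -9.

-9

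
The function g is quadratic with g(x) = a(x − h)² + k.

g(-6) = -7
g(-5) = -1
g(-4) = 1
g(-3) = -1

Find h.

-4

First differences 6, 2, -2; second difference -4 = 2a, so a = -2.
Expanding, the x-coefficient is −2ah = 4h; matching it to the data gives h = -4, and then k = 1.
So g(x) = -2(x + 4)² + 1.
Hence h = -4.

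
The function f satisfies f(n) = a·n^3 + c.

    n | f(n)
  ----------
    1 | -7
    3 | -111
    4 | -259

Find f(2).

From f(1) = -7 and f(3) = -111: 1a + c = -7 and 27a + c = -111.
Subtracting: 26a = -104, so a = -4; then c = -7 − (-4)·1 = -3.
So f(n) = -4n³ − 3, and f(2) = -35.

-35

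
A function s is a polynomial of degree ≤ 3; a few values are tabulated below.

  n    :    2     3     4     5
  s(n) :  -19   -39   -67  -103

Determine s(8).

Write s(n) = an³ + bn² + cn + d; the 4 given values yield a linear system in the 4 coefficients.
Solving, the leading coefficient vanishes, and s(n) = -4n² - 3.
Then s(8) = -259.

-259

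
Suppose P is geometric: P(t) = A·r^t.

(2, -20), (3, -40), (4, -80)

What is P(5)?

Consecutive ratio: -40/(-20) = 2, and -80/(-40) = 2, so r = 2.
Then A·2^2 = -20 gives A = -5, and P(t) = -5·2^t.
P(5) = -5·2^5 = -160.

-160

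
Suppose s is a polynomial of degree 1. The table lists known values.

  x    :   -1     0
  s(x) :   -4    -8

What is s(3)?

-20

Write s(x) = ax + b; the 2 given values yield a linear system in the 2 coefficients.
Solving, s(x) = -4x - 8.
Then s(3) = -20.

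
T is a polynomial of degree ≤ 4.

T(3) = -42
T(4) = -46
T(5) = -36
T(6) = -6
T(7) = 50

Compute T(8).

138

First differences: -4, 10, 30, 56. Second differences: 14, 20, 26. Third differences: 6, 6.
Level-3 differences are constant, so T has degree 3.
Fitting a degree-3 polynomial gives T(k) = k³ - 5k² - 6k - 6.
Then T(8) = 138.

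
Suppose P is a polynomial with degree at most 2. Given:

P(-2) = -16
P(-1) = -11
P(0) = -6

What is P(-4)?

First differences: 5, 5.
Level-1 differences are constant, so P has degree 1.
Fitting a degree-1 polynomial gives P(x) = 5x - 6.
Then P(-4) = -26.

-26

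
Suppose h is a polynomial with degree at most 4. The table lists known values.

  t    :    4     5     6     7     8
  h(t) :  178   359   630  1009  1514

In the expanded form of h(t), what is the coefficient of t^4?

0

First differences: 181, 271, 379, 505. Second differences: 90, 108, 126. Third differences: 18, 18.
Level-3 differences are constant, so h has degree 3.
Fitting a degree-3 polynomial gives h(t) = 3t³ - 2t - 6.
The coefficient of t^4 is 0.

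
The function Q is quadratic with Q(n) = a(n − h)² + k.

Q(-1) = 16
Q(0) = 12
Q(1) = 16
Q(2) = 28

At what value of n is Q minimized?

0

First differences -4, 4, 12; second difference 8 = 2a, so a = 4.
Expanding, the n-coefficient is −2ah = -8h; matching it to the data gives h = 0, and then k = 12.
So Q(n) = 4(n + 0)² + 12.
Hence h = 0.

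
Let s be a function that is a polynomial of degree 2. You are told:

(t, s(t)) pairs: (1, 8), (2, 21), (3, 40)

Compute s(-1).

Write s(t) = at² + bt + c; the 3 given values yield a linear system in the 3 coefficients.
Solving, s(t) = 3t² + 4t + 1.
Then s(-1) = 0.

0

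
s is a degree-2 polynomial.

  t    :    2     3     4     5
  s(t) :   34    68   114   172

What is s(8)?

418

First differences: 34, 46, 58. Second differences: 12, 12.
Level-2 differences are constant, so s has degree 2.
Fitting a degree-2 polynomial gives s(t) = 6t² + 4t + 2.
Then s(8) = 418.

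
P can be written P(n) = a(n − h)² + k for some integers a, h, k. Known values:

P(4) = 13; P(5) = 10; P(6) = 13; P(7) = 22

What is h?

5

First differences -3, 3, 9; second difference 6 = 2a, so a = 3.
Expanding, the n-coefficient is −2ah = -6h; matching it to the data gives h = 5, and then k = 10.
So P(n) = 3(n − 5)² + 10.
Hence h = 5.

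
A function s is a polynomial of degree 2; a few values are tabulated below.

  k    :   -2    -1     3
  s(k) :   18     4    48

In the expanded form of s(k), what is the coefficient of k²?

5

Write s(k) = ak² + bk + c; the 3 given values yield a linear system in the 3 coefficients.
Solving, s(k) = 5k² + k.
The coefficient of k² is 5.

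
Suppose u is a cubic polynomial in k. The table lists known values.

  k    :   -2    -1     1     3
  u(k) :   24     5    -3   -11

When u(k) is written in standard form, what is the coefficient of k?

-3

Write u(k) = ak³ + bk² + ck + d; the 4 given values yield a linear system in the 4 coefficients.
Solving, u(k) = -k³ + 3k² - 3k - 2.
The coefficient of k is -3.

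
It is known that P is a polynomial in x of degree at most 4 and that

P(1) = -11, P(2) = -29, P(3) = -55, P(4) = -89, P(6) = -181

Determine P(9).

Write P(x) = ax^4 + bx³ + cx² + dx + e; the 5 given values yield a linear system in the 5 coefficients.
Solving, the top 2 coefficients vanish, and P(x) = -4x² - 6x - 1.
Then P(9) = -379.

-379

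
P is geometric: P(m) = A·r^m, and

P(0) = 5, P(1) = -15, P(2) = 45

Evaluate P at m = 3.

-135

Consecutive ratio: -15/5 = -3, and 45/(-15) = -3, so r = -3.
Then A·(-3)^0 = 5 gives A = 5, and P(m) = 5·(-3)^m.
P(3) = 5·(-3)^3 = -135.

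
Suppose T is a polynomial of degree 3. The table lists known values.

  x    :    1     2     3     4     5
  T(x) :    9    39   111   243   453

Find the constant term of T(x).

Write T(x) = ax³ + bx² + cx + d; the 5 given values yield a linear system in the 4 coefficients.
Solving, T(x) = 3x³ + 3x² + 3.
The constant term is T(0) = 3.

3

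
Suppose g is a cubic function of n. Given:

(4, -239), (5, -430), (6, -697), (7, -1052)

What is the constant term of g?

Write g(n) = an³ + bn² + cn + d; the 4 given values yield a linear system in the 4 coefficients.
Solving, g(n) = -2n³ - 8n² + 3n + 5.
The constant term is g(0) = 5.

5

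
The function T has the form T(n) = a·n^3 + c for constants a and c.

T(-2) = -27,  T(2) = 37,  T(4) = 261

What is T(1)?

From T(-2) = -27 and T(2) = 37: -8a + c = -27 and 8a + c = 37.
Subtracting: 16a = 64, so a = 4; then c = -27 − 4·(-8) = 5.
So T(n) = 4n³ + 5, and T(1) = 9.

9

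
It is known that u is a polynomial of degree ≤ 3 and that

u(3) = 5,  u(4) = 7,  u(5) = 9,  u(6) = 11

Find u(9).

First differences: 2, 2, 2.
Level-1 differences are constant, so u has degree 1.
Fitting a degree-1 polynomial gives u(t) = 2t - 1.
Then u(9) = 17.

17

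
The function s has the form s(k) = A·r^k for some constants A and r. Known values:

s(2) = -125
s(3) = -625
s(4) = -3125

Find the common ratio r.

Consecutive ratio: -625/(-125) = 5, and -3125/(-625) = 5, so r = 5.
Then A·5^2 = -125 gives A = -5, and s(k) = -5·5^k.

5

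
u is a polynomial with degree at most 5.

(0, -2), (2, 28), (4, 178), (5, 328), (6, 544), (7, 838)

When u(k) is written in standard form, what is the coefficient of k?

1

Write u(k) = ak^5 + bk^4 + ck³ + dk² + ek + p; the 6 given values yield a linear system in the 6 coefficients.
Solving, the top 2 coefficients vanish, and u(k) = 2k³ + 3k² + k - 2.
The coefficient of k is 1.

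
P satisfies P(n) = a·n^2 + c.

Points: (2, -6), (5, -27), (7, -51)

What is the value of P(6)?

From P(2) = -6 and P(5) = -27: 4a + c = -6 and 25a + c = -27.
Subtracting: 21a = -21, so a = -1; then c = -6 − (-1)·4 = -2.
So P(n) = -1n² − 2, and P(6) = -38.

-38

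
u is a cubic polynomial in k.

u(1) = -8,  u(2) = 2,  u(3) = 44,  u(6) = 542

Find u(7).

892

Write u(k) = ak³ + bk² + ck + d; the 4 given values yield a linear system in the 4 coefficients.
Solving, u(k) = 3k³ - 2k² - 5k - 4.
Then u(7) = 892.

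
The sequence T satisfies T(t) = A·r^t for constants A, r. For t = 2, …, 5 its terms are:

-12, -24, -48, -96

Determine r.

Consecutive ratio: -24/(-12) = 2, and -48/(-24) = 2, so r = 2.
Then A·2^2 = -12 gives A = -3, and T(t) = -3·2^t.

2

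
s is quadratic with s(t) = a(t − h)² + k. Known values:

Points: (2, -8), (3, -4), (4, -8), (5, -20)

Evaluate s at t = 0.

-40

First differences 4, -4, -12; second difference -8 = 2a, so a = -4.
Expanding, the t-coefficient is −2ah = 8h; matching it to the data gives h = 3, and then k = -4.
So s(t) = -4(t − 3)² − 4.
s(0) = -4·(-3)² − 4 = -40.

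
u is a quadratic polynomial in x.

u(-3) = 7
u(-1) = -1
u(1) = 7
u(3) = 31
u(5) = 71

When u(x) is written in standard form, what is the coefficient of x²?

2

Write u(x) = ax² + bx + c; the 5 given values yield a linear system in the 3 coefficients.
Solving, u(x) = 2x² + 4x + 1.
The coefficient of x² is 2.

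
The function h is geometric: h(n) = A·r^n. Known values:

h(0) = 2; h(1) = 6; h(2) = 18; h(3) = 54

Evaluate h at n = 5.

486

Consecutive ratio: 6/2 = 3, and 18/6 = 3, so r = 3.
Then A·3^0 = 2 gives A = 2, and h(n) = 2·3^n.
h(5) = 2·3^5 = 486.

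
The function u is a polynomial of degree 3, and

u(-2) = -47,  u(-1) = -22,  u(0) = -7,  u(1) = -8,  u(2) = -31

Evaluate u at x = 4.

-167

First differences: 25, 15, -1, -23. Second differences: -10, -16, -22. Third differences: -6, -6.
Level-3 differences are constant, so u has degree 3.
Fitting a degree-3 polynomial gives u(x) = -x³ - 8x² + 8x - 7.
Then u(4) = -167.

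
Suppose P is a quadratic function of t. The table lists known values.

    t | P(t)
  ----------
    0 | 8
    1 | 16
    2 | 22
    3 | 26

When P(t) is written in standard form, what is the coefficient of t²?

-1

Write P(t) = at² + bt + c; the 4 given values yield a linear system in the 3 coefficients.
Solving, P(t) = -t² + 9t + 8.
The coefficient of t² is -1.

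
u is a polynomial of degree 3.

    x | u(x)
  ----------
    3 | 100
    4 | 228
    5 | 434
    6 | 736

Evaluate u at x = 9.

Write u(x) = ax³ + bx² + cx + d; the 4 given values yield a linear system in the 4 coefficients.
Solving, u(x) = 3x³ + 3x² - 4x + 4.
Then u(9) = 2398.

2398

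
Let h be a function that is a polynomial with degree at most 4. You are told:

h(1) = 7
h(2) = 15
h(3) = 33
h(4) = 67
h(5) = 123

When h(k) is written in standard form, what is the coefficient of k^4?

First differences: 8, 18, 34, 56. Second differences: 10, 16, 22. Third differences: 6, 6.
Level-3 differences are constant, so h has degree 3.
Fitting a degree-3 polynomial gives h(k) = k³ - k² + 4k + 3.
The coefficient of k^4 is 0.

0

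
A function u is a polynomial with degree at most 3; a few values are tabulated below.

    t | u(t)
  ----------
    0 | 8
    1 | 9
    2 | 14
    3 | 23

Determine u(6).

First differences: 1, 5, 9. Second differences: 4, 4.
Level-2 differences are constant, so u has degree 2.
Fitting a degree-2 polynomial gives u(t) = 2t² - t + 8.
Then u(6) = 74.

74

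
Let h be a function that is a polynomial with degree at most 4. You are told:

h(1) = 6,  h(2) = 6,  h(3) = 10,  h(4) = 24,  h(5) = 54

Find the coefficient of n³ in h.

First differences: 0, 4, 14, 30. Second differences: 4, 10, 16. Third differences: 6, 6.
Level-3 differences are constant, so h has degree 3.
Fitting a degree-3 polynomial gives h(n) = n³ - 4n² + 5n + 4.
The coefficient of n³ is 1.

1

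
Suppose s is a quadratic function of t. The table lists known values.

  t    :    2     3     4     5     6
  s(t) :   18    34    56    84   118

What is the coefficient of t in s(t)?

1

First differences: 16, 22, 28, 34. Second differences: 6, 6, 6.
Level-2 differences are constant, so s has degree 2.
Fitting a degree-2 polynomial gives s(t) = 3t² + t + 4.
The coefficient of t is 1.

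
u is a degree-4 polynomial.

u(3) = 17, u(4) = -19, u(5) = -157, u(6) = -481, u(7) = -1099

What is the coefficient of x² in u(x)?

Write u(x) = ax^4 + bx³ + cx² + dx + e; the 5 given values yield a linear system in the 5 coefficients.
Solving, u(x) = -x^4 + 4x³ - 2x² + 5x - 7.
The coefficient of x² is -2.

-2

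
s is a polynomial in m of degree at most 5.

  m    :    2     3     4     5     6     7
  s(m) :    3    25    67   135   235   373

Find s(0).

-5

Write s(m) = am^5 + bm^4 + cm³ + dm² + em + p; the 6 given values yield a linear system in the 6 coefficients.
Solving, the top 2 coefficients vanish, and s(m) = m³ + m² - 2m - 5.
Then s(0) = -5.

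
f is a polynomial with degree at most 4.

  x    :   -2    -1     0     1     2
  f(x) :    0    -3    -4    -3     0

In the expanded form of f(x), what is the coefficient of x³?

0

Write f(x) = ax^4 + bx³ + cx² + dx + e; the 5 given values yield a linear system in the 5 coefficients.
Solving, the top 2 coefficients vanish, and f(x) = x² - 4.
The coefficient of x³ is 0.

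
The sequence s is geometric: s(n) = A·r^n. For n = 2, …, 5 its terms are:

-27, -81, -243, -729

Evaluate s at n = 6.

Consecutive ratio: -81/(-27) = 3, and -243/(-81) = 3, so r = 3.
Then A·3^2 = -27 gives A = -3, and s(n) = -3·3^n.
s(6) = -3·3^6 = -2187.

-2187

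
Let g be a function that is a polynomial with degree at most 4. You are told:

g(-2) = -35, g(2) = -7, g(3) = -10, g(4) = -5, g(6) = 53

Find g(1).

Write g(m) = am^4 + bm³ + cm² + dm + e; the 5 given values yield a linear system in the 5 coefficients.
Solving, the leading coefficient vanishes, and g(m) = m³ - 5m² + 3m - 1.
Then g(1) = -2.

-2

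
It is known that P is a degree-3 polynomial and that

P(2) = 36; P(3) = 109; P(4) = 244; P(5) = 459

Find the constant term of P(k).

Write P(k) = ak³ + bk² + ck + d; the 4 given values yield a linear system in the 4 coefficients.
Solving, P(k) = 3k³ + 4k² - 4k + 4.
The constant term is P(0) = 4.

4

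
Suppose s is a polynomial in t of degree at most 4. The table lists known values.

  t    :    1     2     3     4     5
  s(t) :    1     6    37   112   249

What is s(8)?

1212

First differences: 5, 31, 75, 137. Second differences: 26, 44, 62. Third differences: 18, 18.
Level-3 differences are constant, so s has degree 3.
Fitting a degree-3 polynomial gives s(t) = 3t³ - 5t² - t + 4.
Then s(8) = 1212.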